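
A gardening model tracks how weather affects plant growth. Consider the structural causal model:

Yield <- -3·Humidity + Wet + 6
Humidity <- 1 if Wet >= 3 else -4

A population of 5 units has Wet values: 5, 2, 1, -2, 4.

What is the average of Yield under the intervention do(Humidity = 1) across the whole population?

5

Under do(Humidity=1), Humidity's equation is replaced by Humidity=1 for every unit. Per-unit Yield: 8, 5, 4, 1, 7. Mean = 5.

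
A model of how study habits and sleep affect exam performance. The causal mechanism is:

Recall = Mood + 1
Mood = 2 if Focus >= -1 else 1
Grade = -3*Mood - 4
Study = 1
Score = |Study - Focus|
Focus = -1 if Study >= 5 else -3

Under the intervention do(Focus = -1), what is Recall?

do(Focus=-1) replaces the equation Focus = -1 if Study >= 5 else -3 with the constant Focus = -1.
Mood = 2 if Focus >= -1 else 1  [with Focus=-1]  = 2
Recall = Mood + 1  [with Mood=2]  = 3

3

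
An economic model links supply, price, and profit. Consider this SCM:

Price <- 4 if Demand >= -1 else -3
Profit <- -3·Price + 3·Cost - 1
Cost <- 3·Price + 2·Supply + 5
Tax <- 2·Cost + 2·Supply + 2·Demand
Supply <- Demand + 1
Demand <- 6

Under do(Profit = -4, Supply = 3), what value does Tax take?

64

Under do(Profit = -4, Supply = 3), each intervened variable's structural equation is replaced by its fixed value.
Price = 4 if Demand >= -1 else -3  [with Demand=6]  = 4
Cost = 3·Price + 2·Supply + 5  [with Price=4, Supply=3]  = 23
Tax = 2·Cost + 2·Supply + 2·Demand  [with Cost=23, Supply=3, Demand=6]  = 64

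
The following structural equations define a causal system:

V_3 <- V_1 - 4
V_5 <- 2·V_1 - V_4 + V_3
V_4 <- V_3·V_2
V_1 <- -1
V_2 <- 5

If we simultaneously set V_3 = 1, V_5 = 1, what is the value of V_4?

The joint intervention fixes V_3 = 1, V_5 = 1, removing each variable's own equation.
V_4 = V_3·V_2  [with V_3=1, V_2=5]  = 5

5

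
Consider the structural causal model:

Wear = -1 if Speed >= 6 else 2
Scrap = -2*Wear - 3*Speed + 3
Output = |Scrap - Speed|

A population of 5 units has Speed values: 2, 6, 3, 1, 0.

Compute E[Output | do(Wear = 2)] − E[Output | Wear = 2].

The intervention sets Wear=2 in all 5 units regardless of Speed. Recomputing Output per unit gives 9, 25, 13, 5, 1; average 10.6.
E[Output|Wear=2] averages over only the 4 units with Wear=2 (Speed = 2, 3, 1, 0): Output = 9, 13, 5, 1, mean 7.
Difference = 10.6 − 7 = 3.6.

3.6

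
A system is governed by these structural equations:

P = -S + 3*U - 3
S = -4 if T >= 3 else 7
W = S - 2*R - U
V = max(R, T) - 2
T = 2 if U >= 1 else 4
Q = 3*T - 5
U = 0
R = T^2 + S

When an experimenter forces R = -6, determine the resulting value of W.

8

Under do(R=-6), the mechanism R = T^2 + S is discarded; R is fixed at -6.
T = 2 if U >= 1 else 4  [with U=0]  = 4
S = -4 if T >= 3 else 7  [with T=4]  = -4
W = S - 2*R - U  [with S=-4, R=-6, U=0]  = 8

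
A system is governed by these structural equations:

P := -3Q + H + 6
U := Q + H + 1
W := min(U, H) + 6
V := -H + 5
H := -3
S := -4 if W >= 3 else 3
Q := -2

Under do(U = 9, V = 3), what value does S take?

The joint intervention fixes U = 9, V = 3, removing each variable's own equation.
W = min(U, H) + 6  [with U=9, H=-3]  = 3
S = -4 if W >= 3 else 3  [with W=3]  = -4

-4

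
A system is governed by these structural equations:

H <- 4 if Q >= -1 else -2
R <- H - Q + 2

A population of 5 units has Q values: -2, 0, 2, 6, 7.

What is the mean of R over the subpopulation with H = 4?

Observing H=4 restricts to units where H's equation naturally yields 4: Q ∈ {0, 2, 6, 7}. In that subpopulation R = 6, 4, 0, -1, mean 2.25.

2.25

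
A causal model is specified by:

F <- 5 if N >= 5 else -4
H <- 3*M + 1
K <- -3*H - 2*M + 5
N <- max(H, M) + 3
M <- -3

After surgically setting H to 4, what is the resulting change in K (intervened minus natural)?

-36

do(H=4) replaces the equation H <- 3*M + 1 with the constant H = 4.
K = -3*H - 2*M + 5  [with H=4, M=-3]  = -1
Without intervention: H = 3*M + 1  [with M=-3]  = -8; K = -3*H - 2*M + 5  [with H=-8, M=-3]  = 35.
Change = -1 − 35 = -36.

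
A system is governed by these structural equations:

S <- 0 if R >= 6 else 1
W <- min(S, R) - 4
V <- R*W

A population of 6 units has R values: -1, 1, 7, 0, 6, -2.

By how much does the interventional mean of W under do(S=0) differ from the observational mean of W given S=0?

The intervention sets S=0 in all 6 units regardless of R. Recomputing W per unit gives -5, -4, -4, -4, -4, -6; average -4.5.
E[W|S=0] averages over only the 2 units with S=0 (R = 7, 6): W = -4, -4, mean -4.
Difference = -4.5 − (-4) = -0.5.

-0.5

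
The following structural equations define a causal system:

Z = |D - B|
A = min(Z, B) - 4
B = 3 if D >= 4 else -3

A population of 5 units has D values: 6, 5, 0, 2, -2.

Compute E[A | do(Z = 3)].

do(Z=3) breaks Z's dependence on D. With Z=3 fixed, A across the units is -1, -1, -7, -7, -7, mean -4.6.

-4.6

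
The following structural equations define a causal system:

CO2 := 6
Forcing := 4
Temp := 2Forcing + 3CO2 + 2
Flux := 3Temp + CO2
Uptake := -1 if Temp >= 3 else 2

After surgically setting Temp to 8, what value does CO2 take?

6

Under do(Temp=8), the mechanism Temp := 2Forcing + 3CO2 + 2 is discarded; Temp is fixed at 8.
CO2 is not downstream of the intervention, so its value is determined by the original equations.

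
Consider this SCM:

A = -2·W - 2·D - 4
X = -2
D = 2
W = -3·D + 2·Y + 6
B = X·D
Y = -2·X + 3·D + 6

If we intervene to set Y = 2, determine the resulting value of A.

do(Y=2) replaces the equation Y = -2·X + 3·D + 6 with the constant Y = 2.
W = -3·D + 2·Y + 6  [with D=2, Y=2]  = 4
A = -2·W - 2·D - 4  [with W=4, D=2]  = -16

-16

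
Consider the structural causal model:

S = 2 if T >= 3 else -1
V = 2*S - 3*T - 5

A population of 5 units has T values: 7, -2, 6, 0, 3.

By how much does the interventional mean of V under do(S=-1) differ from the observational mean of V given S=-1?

Every unit gets S=-1 under the intervention. V values become -28, -1, -25, -7, -16; E[V|do(S=-1)] = -15.4.
E[V|S=-1] averages over only the 2 units with S=-1 (T = -2, 0): V = -1, -7, mean -4.
Difference = -15.4 − (-4) = -11.4.

-11.4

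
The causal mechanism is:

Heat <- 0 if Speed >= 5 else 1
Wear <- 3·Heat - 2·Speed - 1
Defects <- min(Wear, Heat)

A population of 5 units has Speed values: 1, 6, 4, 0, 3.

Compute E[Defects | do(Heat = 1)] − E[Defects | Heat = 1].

Under do(Heat=1), Heat's equation is replaced by Heat=1 for every unit. Per-unit Defects: 0, -10, -6, 1, -4. Mean = -3.8.
E[Defects|Heat=1] averages over only the 4 units with Heat=1 (Speed = 1, 4, 0, 3): Defects = 0, -6, 1, -4, mean -2.25.
Difference = -3.8 − (-2.25) = -1.55.

-1.55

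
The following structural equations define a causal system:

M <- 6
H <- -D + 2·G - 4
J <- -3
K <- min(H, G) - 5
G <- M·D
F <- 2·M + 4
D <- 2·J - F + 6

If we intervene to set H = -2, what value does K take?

Intervening sets H = -2 and removes its equation (H <- -D + 2·G - 4).
F = 2·M + 4  [with M=6]  = 16
D = 2·J - F + 6  [with J=-3, F=16]  = -16
G = M·D  [with M=6, D=-16]  = -96
K = min(H, G) - 5  [with H=-2, G=-96]  = -101

-101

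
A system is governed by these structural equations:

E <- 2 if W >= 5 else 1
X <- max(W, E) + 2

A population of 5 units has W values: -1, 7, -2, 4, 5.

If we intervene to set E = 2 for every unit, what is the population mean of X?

6

The intervention sets E=2 in all 5 units regardless of W. Recomputing X per unit gives 4, 9, 4, 6, 7; average 6.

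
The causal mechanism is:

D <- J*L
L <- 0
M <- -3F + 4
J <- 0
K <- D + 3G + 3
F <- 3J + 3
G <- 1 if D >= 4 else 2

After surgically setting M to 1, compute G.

The intervention breaks the incoming arrows to M: M <- -3F + 4 no longer applies, and M = 1.
Since G is not a descendant of the intervened variable, it is unaffected.
D = J*L  [with J=0, L=0]  = 0
G = 1 if D >= 4 else 2  [with D=0]  = 2

2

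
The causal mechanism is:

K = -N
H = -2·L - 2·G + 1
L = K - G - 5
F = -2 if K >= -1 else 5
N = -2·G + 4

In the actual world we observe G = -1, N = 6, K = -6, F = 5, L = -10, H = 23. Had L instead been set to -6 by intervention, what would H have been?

The intervention breaks the incoming arrows to L: L = K - G - 5 no longer applies, and L = -6.
H = -2·L - 2·G + 1  [with L=-6, G=-1]  = 15

15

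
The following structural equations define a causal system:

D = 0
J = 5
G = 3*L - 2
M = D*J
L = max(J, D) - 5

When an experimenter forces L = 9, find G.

25

do(L=9) replaces the equation L = max(J, D) - 5 with the constant L = 9.
G = 3*L - 2  [with L=9]  = 25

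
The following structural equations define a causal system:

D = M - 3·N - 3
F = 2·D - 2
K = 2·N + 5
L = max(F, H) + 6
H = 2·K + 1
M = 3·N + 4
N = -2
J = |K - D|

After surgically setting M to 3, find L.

16

do(M=3) replaces the equation M = 3·N + 4 with the constant M = 3.
D = M - 3·N - 3  [with M=3, N=-2]  = 6
F = 2·D - 2  [with D=6]  = 10
K = 2·N + 5  [with N=-2]  = 1
H = 2·K + 1  [with K=1]  = 3
L = max(F, H) + 6  [with F=10, H=3]  = 16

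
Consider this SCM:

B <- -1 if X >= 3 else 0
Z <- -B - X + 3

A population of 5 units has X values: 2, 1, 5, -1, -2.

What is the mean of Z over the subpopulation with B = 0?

3

E[Z|B=0] averages over only the 4 units with B=0 (X = 2, 1, -1, -2): Z = 1, 2, 4, 5, mean 3.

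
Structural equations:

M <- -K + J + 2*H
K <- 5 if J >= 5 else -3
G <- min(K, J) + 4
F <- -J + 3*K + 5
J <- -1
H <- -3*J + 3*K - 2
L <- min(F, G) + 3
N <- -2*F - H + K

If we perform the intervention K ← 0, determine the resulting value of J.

Under do(K=0), the mechanism K <- 5 if J >= 5 else -3 is discarded; K is fixed at 0.
J is not downstream of the intervention, so its value is determined by the original equations.

-1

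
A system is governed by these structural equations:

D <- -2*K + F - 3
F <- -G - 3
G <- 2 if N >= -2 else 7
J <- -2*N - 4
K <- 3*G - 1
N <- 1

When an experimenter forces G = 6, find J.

Under do(G=6), the mechanism G <- 2 if N >= -2 else 7 is discarded; G is fixed at 6.
Since J is not a descendant of the intervened variable, it is unaffected.
J = -2*N - 4  [with N=1]  = -6

-6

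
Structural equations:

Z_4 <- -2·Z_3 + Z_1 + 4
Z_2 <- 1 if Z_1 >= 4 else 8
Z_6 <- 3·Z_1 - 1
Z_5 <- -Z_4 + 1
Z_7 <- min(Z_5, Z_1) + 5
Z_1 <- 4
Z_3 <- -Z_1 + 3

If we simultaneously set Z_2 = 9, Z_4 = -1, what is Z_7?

7

Setting Z_2 = 9, Z_4 = -1 by intervention discards those variables' equations.
Z_5 = -Z_4 + 1  [with Z_4=-1]  = 2
Z_7 = min(Z_5, Z_1) + 5  [with Z_5=2, Z_1=4]  = 7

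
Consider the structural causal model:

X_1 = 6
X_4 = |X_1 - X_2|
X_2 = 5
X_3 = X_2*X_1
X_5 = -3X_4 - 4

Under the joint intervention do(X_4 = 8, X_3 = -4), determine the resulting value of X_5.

The joint intervention fixes X_4 = 8, X_3 = -4, removing each variable's own equation.
X_5 = -3X_4 - 4  [with X_4=8]  = -28

-28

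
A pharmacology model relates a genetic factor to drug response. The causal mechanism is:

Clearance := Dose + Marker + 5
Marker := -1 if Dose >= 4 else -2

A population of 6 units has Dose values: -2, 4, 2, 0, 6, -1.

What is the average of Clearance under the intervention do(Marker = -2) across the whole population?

4.5

The intervention sets Marker=-2 in all 6 units regardless of Dose. Recomputing Clearance per unit gives 1, 7, 5, 3, 9, 2; average 4.5.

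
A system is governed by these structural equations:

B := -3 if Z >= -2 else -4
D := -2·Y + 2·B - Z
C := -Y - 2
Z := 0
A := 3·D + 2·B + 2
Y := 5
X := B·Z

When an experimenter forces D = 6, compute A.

14

Under do(D=6), the mechanism D := -2·Y + 2·B - Z is discarded; D is fixed at 6.
B = -3 if Z >= -2 else -4  [with Z=0]  = -3
A = 3·D + 2·B + 2  [with D=6, B=-3]  = 14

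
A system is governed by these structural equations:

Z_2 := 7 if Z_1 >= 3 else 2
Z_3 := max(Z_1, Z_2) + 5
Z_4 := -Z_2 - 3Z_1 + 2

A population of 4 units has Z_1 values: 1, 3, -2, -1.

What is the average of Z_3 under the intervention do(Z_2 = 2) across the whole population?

7.25

Under do(Z_2=2), Z_2's equation is replaced by Z_2=2 for every unit. Per-unit Z_3: 7, 8, 7, 7. Mean = 7.25.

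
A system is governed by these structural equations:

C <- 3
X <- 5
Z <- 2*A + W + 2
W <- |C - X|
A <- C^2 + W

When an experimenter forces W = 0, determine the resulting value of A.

The intervention breaks the incoming arrows to W: W <- |C - X| no longer applies, and W = 0.
A = C^2 + W  [with C=3, W=0]  = 9

9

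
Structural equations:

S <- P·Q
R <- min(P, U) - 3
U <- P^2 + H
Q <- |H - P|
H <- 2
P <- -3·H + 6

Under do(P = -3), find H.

2

Under do(P=-3), the mechanism P <- -3·H + 6 is discarded; P is fixed at -3.
H is not downstream of the intervention, so its value is determined by the original equations.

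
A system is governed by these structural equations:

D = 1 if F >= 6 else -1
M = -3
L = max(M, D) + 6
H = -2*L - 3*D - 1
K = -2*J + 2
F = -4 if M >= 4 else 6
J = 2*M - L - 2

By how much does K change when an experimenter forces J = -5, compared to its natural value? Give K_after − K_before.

Under do(J=-5), the mechanism J = 2*M - L - 2 is discarded; J is fixed at -5.
K = -2*J + 2  [with J=-5]  = 12
Without intervention: F = -4 if M >= 4 else 6  [with M=-3]  = 6; D = 1 if F >= 6 else -1  [with F=6]  = 1; L = max(M, D) + 6  [with M=-3, D=1]  = 7; J = 2*M - L - 2  [with M=-3, L=7]  = -15; K = -2*J + 2  [with J=-15]  = 32.
Change = 12 − 32 = -20.

-20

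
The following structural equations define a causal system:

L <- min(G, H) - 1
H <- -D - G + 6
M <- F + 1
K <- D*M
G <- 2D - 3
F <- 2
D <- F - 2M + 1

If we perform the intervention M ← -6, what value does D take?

15

The intervention breaks the incoming arrows to M: M <- F + 1 no longer applies, and M = -6.
D = F - 2M + 1  [with F=2, M=-6]  = 15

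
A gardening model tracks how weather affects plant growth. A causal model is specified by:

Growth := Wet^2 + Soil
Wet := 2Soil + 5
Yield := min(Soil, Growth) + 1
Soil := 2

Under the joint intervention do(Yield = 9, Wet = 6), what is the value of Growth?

38

Setting Yield = 9, Wet = 6 by intervention discards those variables' equations.
Growth = Wet^2 + Soil  [with Wet=6, Soil=2]  = 38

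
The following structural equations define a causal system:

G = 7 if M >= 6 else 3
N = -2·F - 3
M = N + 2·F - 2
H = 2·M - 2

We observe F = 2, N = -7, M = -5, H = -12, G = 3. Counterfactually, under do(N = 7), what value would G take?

7

do(N=7) replaces the equation N = -2·F - 3 with the constant N = 7.
M = N + 2·F - 2  [with N=7, F=2]  = 9
G = 7 if M >= 6 else 3  [with M=9]  = 7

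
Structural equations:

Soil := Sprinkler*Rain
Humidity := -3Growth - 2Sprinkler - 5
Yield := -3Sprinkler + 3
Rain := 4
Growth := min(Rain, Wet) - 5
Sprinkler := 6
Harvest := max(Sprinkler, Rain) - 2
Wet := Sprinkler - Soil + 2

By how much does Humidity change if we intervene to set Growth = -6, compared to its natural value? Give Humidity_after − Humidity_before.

The intervention breaks the incoming arrows to Growth: Growth := min(Rain, Wet) - 5 no longer applies, and Growth = -6.
Humidity = -3Growth - 2Sprinkler - 5  [with Growth=-6, Sprinkler=6]  = 1
Without intervention: Soil = Sprinkler*Rain  [with Sprinkler=6, Rain=4]  = 24; Wet = Sprinkler - Soil + 2  [with Sprinkler=6, Soil=24]  = -16; Growth = min(Rain, Wet) - 5  [with Rain=4, Wet=-16]  = -21; Humidity = -3Growth - 2Sprinkler - 5  [with Growth=-21, Sprinkler=6]  = 46.
Change = 1 − 46 = -45.

-45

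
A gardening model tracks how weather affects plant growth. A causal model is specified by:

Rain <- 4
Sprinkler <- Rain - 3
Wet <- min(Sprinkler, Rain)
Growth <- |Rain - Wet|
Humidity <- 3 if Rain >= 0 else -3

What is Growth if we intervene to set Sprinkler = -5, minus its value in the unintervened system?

Under do(Sprinkler=-5), the mechanism Sprinkler <- Rain - 3 is discarded; Sprinkler is fixed at -5.
Wet = min(Sprinkler, Rain)  [with Sprinkler=-5, Rain=4]  = -5
Growth = |Rain - Wet|  [with Rain=4, Wet=-5]  = 9
Without intervention: Sprinkler = Rain - 3  [with Rain=4]  = 1; Wet = min(Sprinkler, Rain)  [with Sprinkler=1, Rain=4]  = 1; Growth = |Rain - Wet|  [with Rain=4, Wet=1]  = 3.
Change = 9 − 3 = 6.

6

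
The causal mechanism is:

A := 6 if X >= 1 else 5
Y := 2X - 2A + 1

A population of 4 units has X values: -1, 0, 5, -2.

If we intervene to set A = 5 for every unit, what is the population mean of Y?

The intervention sets A=5 in all 4 units regardless of X. Recomputing Y per unit gives -11, -9, 1, -13; average -8.

-8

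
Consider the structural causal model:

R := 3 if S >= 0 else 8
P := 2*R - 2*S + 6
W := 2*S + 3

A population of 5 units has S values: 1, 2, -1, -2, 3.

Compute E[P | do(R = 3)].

10.8

Every unit gets R=3 under the intervention. P values become 10, 8, 14, 16, 6; E[P|do(R=3)] = 10.8.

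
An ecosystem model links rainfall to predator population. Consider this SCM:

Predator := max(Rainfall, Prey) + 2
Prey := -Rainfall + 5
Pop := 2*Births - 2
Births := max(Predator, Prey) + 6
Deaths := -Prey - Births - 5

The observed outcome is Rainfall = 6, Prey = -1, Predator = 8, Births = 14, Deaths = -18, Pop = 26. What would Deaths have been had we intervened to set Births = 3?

Intervening sets Births = 3 and removes its equation (Births := max(Predator, Prey) + 6).
Prey = -Rainfall + 5  [with Rainfall=6]  = -1
Deaths = -Prey - Births - 5  [with Prey=-1, Births=3]  = -7

-7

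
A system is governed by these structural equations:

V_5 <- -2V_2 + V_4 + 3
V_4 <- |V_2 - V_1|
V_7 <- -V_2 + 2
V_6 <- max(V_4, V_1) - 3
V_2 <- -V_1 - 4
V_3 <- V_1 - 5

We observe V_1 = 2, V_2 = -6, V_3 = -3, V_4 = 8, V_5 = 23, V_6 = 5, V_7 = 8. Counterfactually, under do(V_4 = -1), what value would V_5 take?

14

Intervening sets V_4 = -1 and removes its equation (V_4 <- |V_2 - V_1|).
V_2 = -V_1 - 4  [with V_1=2]  = -6
V_5 = -2V_2 + V_4 + 3  [with V_2=-6, V_4=-1]  = 14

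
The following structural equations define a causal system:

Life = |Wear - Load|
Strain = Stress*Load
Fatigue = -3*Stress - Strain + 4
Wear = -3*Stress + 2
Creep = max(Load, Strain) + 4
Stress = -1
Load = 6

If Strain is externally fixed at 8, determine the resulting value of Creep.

The intervention breaks the incoming arrows to Strain: Strain = Stress*Load no longer applies, and Strain = 8.
Creep = max(Load, Strain) + 4  [with Load=6, Strain=8]  = 12

12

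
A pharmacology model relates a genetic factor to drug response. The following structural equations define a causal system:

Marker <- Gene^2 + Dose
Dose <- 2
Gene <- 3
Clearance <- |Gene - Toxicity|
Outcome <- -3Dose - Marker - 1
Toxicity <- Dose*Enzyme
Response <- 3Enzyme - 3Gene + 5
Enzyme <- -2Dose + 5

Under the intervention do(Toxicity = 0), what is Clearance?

3

Intervening sets Toxicity = 0 and removes its equation (Toxicity <- Dose*Enzyme).
Clearance = |Gene - Toxicity|  [with Gene=3, Toxicity=0]  = 3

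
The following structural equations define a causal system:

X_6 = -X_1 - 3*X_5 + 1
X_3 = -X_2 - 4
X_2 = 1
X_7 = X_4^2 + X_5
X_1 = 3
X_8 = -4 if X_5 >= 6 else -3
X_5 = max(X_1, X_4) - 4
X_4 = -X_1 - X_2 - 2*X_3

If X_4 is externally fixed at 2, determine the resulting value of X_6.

1

Under do(X_4=2), the mechanism X_4 = -X_1 - X_2 - 2*X_3 is discarded; X_4 is fixed at 2.
X_5 = max(X_1, X_4) - 4  [with X_1=3, X_4=2]  = -1
X_6 = -X_1 - 3*X_5 + 1  [with X_1=3, X_5=-1]  = 1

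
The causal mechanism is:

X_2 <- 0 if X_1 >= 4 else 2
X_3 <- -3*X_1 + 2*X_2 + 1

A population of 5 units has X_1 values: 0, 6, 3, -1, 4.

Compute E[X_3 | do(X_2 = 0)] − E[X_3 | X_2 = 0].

7.8

Every unit gets X_2=0 under the intervention. X_3 values become 1, -17, -8, 4, -11; E[X_3|do(X_2=0)] = -6.2.
E[X_3|X_2=0] averages over only the 2 units with X_2=0 (X_1 = 6, 4): X_3 = -17, -11, mean -14.
Difference = -6.2 − (-14) = 7.8.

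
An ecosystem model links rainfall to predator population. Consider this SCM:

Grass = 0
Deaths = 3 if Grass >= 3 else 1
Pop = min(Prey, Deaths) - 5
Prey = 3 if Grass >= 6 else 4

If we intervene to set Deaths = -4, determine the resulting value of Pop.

The intervention breaks the incoming arrows to Deaths: Deaths = 3 if Grass >= 3 else 1 no longer applies, and Deaths = -4.
Prey = 3 if Grass >= 6 else 4  [with Grass=0]  = 4
Pop = min(Prey, Deaths) - 5  [with Prey=4, Deaths=-4]  = -9

-9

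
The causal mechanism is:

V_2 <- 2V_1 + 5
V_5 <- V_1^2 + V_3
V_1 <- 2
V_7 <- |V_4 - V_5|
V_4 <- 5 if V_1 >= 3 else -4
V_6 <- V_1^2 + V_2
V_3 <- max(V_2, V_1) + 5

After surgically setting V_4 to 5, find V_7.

The intervention breaks the incoming arrows to V_4: V_4 <- 5 if V_1 >= 3 else -4 no longer applies, and V_4 = 5.
V_2 = 2V_1 + 5  [with V_1=2]  = 9
V_3 = max(V_2, V_1) + 5  [with V_2=9, V_1=2]  = 14
V_5 = V_1^2 + V_3  [with V_1=2, V_3=14]  = 18
V_7 = |V_4 - V_5|  [with V_4=5, V_5=18]  = 13

13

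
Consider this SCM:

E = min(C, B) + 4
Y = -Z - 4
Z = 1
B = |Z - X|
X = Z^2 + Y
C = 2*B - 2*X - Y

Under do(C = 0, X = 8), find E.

The joint intervention fixes C = 0, X = 8, removing each variable's own equation.
B = |Z - X|  [with Z=1, X=8]  = 7
E = min(C, B) + 4  [with C=0, B=7]  = 4

4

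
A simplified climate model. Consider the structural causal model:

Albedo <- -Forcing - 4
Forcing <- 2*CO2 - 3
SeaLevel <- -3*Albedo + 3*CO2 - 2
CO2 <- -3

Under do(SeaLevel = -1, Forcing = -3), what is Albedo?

Setting SeaLevel = -1, Forcing = -3 by intervention discards those variables' equations.
Albedo = -Forcing - 4  [with Forcing=-3]  = -1

-1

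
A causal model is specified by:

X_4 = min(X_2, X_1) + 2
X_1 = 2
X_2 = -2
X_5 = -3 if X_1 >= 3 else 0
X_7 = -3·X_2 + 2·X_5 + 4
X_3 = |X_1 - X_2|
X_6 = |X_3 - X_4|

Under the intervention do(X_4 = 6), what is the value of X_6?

Under do(X_4=6), the mechanism X_4 = min(X_2, X_1) + 2 is discarded; X_4 is fixed at 6.
X_3 = |X_1 - X_2|  [with X_1=2, X_2=-2]  = 4
X_6 = |X_3 - X_4|  [with X_3=4, X_4=6]  = 2

2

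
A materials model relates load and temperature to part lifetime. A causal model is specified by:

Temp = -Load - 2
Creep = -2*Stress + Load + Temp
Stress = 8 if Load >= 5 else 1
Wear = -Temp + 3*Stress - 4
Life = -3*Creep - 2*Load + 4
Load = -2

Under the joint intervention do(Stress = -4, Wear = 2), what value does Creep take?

6

The joint intervention fixes Stress = -4, Wear = 2, removing each variable's own equation.
Temp = -Load - 2  [with Load=-2]  = 0
Creep = -2*Stress + Load + Temp  [with Stress=-4, Load=-2, Temp=0]  = 6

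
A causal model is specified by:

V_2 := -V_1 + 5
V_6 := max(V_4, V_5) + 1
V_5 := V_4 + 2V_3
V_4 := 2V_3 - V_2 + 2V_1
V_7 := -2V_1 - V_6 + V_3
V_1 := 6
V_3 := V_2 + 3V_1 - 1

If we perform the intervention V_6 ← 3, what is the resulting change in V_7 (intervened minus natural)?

Intervening sets V_6 = 3 and removes its equation (V_6 := max(V_4, V_5) + 1).
V_2 = -V_1 + 5  [with V_1=6]  = -1
V_3 = V_2 + 3V_1 - 1  [with V_2=-1, V_1=6]  = 16
V_7 = -2V_1 - V_6 + V_3  [with V_1=6, V_6=3, V_3=16]  = 1
Without intervention: V_2 = -V_1 + 5  [with V_1=6]  = -1; V_3 = V_2 + 3V_1 - 1  [with V_2=-1, V_1=6]  = 16; V_4 = 2V_3 - V_2 + 2V_1  [with V_3=16, V_2=-1, V_1=6]  = 45; V_5 = V_4 + 2V_3  [with V_4=45, V_3=16]  = 77; V_6 = max(V_4, V_5) + 1  [with V_4=45, V_5=77]  = 78; V_7 = -2V_1 - V_6 + V_3  [with V_1=6, V_6=78, V_3=16]  = -74.
Change = 1 − (-74) = 75.

75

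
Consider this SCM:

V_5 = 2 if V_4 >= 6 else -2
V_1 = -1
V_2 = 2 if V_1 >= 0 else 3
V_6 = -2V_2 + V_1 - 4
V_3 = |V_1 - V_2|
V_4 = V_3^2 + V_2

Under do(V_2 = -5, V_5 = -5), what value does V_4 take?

The joint intervention fixes V_2 = -5, V_5 = -5, removing each variable's own equation.
V_3 = |V_1 - V_2|  [with V_1=-1, V_2=-5]  = 4
V_4 = V_3^2 + V_2  [with V_3=4, V_2=-5]  = 11

11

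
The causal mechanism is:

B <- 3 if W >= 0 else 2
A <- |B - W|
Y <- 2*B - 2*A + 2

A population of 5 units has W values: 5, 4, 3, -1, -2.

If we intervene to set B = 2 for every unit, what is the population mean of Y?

do(B=2) breaks B's dependence on W. With B=2 fixed, Y across the units is 0, 2, 4, 0, -2, mean 0.8.

0.8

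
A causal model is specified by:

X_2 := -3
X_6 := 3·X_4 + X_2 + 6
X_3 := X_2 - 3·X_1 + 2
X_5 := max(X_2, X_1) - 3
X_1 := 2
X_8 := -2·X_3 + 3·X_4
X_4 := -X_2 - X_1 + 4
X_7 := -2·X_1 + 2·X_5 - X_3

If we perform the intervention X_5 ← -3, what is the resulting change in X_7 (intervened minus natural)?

Under do(X_5=-3), the mechanism X_5 := max(X_2, X_1) - 3 is discarded; X_5 is fixed at -3.
X_3 = X_2 - 3·X_1 + 2  [with X_2=-3, X_1=2]  = -7
X_7 = -2·X_1 + 2·X_5 - X_3  [with X_1=2, X_5=-3, X_3=-7]  = -3
Without intervention: X_3 = X_2 - 3·X_1 + 2  [with X_2=-3, X_1=2]  = -7; X_5 = max(X_2, X_1) - 3  [with X_2=-3, X_1=2]  = -1; X_7 = -2·X_1 + 2·X_5 - X_3  [with X_1=2, X_5=-1, X_3=-7]  = 1.
Change = -3 − 1 = -4.

-4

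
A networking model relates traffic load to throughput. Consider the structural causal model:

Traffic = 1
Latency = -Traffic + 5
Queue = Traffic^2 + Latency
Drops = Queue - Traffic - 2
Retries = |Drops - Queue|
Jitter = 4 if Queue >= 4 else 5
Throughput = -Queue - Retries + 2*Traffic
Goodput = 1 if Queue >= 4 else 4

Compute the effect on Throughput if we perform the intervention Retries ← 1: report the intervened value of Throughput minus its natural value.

Under do(Retries=1), the mechanism Retries = |Drops - Queue| is discarded; Retries is fixed at 1.
Latency = -Traffic + 5  [with Traffic=1]  = 4
Queue = Traffic^2 + Latency  [with Traffic=1, Latency=4]  = 5
Throughput = -Queue - Retries + 2*Traffic  [with Queue=5, Retries=1, Traffic=1]  = -4
Without intervention: Latency = -Traffic + 5  [with Traffic=1]  = 4; Queue = Traffic^2 + Latency  [with Traffic=1, Latency=4]  = 5; Drops = Queue - Traffic - 2  [with Queue=5, Traffic=1]  = 2; Retries = |Drops - Queue|  [with Drops=2, Queue=5]  = 3; Throughput = -Queue - Retries + 2*Traffic  [with Queue=5, Retries=3, Traffic=1]  = -6.
Change = -4 − (-6) = 2.

2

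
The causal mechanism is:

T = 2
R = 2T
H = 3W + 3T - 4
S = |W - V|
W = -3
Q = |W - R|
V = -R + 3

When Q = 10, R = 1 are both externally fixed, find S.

5

Under do(Q = 10, R = 1), each intervened variable's structural equation is replaced by its fixed value.
V = -R + 3  [with R=1]  = 2
S = |W - V|  [with W=-3, V=2]  = 5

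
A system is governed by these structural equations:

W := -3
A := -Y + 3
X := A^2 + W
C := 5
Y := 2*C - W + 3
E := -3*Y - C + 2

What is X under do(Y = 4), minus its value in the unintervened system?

-168

do(Y=4) replaces the equation Y := 2*C - W + 3 with the constant Y = 4.
A = -Y + 3  [with Y=4]  = -1
X = A^2 + W  [with A=-1, W=-3]  = -2
Without intervention: Y = 2*C - W + 3  [with C=5, W=-3]  = 16; A = -Y + 3  [with Y=16]  = -13; X = A^2 + W  [with A=-13, W=-3]  = 166.
Change = -2 − 166 = -168.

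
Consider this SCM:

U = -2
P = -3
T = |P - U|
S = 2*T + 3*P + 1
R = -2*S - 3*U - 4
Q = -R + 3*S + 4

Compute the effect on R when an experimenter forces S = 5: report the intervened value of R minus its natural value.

-22

Intervening sets S = 5 and removes its equation (S = 2*T + 3*P + 1).
R = -2*S - 3*U - 4  [with S=5, U=-2]  = -8
Without intervention: T = |P - U|  [with P=-3, U=-2]  = 1; S = 2*T + 3*P + 1  [with T=1, P=-3]  = -6; R = -2*S - 3*U - 4  [with S=-6, U=-2]  = 14.
Change = -8 − 14 = -22.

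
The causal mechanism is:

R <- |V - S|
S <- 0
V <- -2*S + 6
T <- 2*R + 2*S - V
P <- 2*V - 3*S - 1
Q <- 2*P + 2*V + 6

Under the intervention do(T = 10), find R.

The intervention breaks the incoming arrows to T: T <- 2*R + 2*S - V no longer applies, and T = 10.
Since R is not a descendant of the intervened variable, it is unaffected.
V = -2*S + 6  [with S=0]  = 6
R = |V - S|  [with V=6, S=0]  = 6

6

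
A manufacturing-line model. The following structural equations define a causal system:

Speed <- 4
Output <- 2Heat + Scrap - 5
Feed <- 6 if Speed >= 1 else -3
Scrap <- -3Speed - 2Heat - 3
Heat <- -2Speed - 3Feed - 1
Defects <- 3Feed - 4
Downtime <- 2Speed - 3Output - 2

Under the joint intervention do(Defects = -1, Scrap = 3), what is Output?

-56

The joint intervention fixes Defects = -1, Scrap = 3, removing each variable's own equation.
Feed = 6 if Speed >= 1 else -3  [with Speed=4]  = 6
Heat = -2Speed - 3Feed - 1  [with Speed=4, Feed=6]  = -27
Output = 2Heat + Scrap - 5  [with Heat=-27, Scrap=3]  = -56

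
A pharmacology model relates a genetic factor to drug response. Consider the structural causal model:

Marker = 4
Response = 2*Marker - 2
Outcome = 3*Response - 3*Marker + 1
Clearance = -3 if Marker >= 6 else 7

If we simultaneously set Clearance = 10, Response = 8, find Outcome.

The joint intervention fixes Clearance = 10, Response = 8, removing each variable's own equation.
Outcome = 3*Response - 3*Marker + 1  [with Response=8, Marker=4]  = 13

13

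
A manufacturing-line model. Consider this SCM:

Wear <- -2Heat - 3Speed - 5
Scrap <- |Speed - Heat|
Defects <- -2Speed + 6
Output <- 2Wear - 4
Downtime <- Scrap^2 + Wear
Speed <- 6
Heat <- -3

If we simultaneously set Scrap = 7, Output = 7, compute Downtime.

Under do(Scrap = 7, Output = 7), each intervened variable's structural equation is replaced by its fixed value.
Wear = -2Heat - 3Speed - 5  [with Heat=-3, Speed=6]  = -17
Downtime = Scrap^2 + Wear  [with Scrap=7, Wear=-17]  = 32

32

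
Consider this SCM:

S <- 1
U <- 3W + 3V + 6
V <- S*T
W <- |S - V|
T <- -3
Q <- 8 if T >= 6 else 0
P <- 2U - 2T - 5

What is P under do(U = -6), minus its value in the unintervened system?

-30

Under do(U=-6), the mechanism U <- 3W + 3V + 6 is discarded; U is fixed at -6.
P = 2U - 2T - 5  [with U=-6, T=-3]  = -11
Without intervention: V = S*T  [with S=1, T=-3]  = -3; W = |S - V|  [with S=1, V=-3]  = 4; U = 3W + 3V + 6  [with W=4, V=-3]  = 9; P = 2U - 2T - 5  [with U=9, T=-3]  = 19.
Change = -11 − 19 = -30.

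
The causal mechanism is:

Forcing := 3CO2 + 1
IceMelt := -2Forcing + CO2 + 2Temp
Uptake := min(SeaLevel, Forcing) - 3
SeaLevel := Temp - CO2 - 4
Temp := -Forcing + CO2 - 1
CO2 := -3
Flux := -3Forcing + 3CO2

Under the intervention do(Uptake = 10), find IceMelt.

Under do(Uptake=10), the mechanism Uptake := min(SeaLevel, Forcing) - 3 is discarded; Uptake is fixed at 10.
Since IceMelt is not a descendant of the intervened variable, it is unaffected.
Forcing = 3CO2 + 1  [with CO2=-3]  = -8
Temp = -Forcing + CO2 - 1  [with Forcing=-8, CO2=-3]  = 4
IceMelt = -2Forcing + CO2 + 2Temp  [with Forcing=-8, CO2=-3, Temp=4]  = 21

21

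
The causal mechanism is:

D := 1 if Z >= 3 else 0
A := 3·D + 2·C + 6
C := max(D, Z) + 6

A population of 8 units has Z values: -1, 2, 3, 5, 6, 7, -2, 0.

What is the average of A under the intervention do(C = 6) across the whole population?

19.5

Under do(C=6), C's equation is replaced by C=6 for every unit. Per-unit A: 18, 18, 21, 21, 21, 21, 18, 18. Mean = 19.5.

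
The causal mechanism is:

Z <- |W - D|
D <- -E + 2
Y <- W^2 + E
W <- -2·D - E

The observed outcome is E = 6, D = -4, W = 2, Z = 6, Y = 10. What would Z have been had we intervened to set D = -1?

3

Under do(D=-1), the mechanism D <- -E + 2 is discarded; D is fixed at -1.
W = -2·D - E  [with D=-1, E=6]  = -4
Z = |W - D|  [with W=-4, D=-1]  = 3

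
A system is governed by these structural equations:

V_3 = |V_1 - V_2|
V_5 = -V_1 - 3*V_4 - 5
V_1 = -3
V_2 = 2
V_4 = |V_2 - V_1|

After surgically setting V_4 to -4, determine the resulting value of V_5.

10

Intervening sets V_4 = -4 and removes its equation (V_4 = |V_2 - V_1|).
V_5 = -V_1 - 3*V_4 - 5  [with V_1=-3, V_4=-4]  = 10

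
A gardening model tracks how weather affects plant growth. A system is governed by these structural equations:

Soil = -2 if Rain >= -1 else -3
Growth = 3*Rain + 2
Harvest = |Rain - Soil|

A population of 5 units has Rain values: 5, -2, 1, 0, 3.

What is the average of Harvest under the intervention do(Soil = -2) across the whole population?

Every unit gets Soil=-2 under the intervention. Harvest values become 7, 0, 3, 2, 5; E[Harvest|do(Soil=-2)] = 3.4.

3.4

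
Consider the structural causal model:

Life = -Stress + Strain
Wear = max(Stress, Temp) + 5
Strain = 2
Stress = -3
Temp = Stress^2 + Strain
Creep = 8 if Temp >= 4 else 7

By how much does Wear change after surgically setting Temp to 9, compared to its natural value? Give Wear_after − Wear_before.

do(Temp=9) replaces the equation Temp = Stress^2 + Strain with the constant Temp = 9.
Wear = max(Stress, Temp) + 5  [with Stress=-3, Temp=9]  = 14
Without intervention: Temp = Stress^2 + Strain  [with Stress=-3, Strain=2]  = 11; Wear = max(Stress, Temp) + 5  [with Stress=-3, Temp=11]  = 16.
Change = 14 − 16 = -2.

-2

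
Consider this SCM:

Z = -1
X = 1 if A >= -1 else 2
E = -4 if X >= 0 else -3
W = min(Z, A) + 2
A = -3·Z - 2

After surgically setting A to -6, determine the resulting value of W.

do(A=-6) replaces the equation A = -3·Z - 2 with the constant A = -6.
W = min(Z, A) + 2  [with Z=-1, A=-6]  = -4

-4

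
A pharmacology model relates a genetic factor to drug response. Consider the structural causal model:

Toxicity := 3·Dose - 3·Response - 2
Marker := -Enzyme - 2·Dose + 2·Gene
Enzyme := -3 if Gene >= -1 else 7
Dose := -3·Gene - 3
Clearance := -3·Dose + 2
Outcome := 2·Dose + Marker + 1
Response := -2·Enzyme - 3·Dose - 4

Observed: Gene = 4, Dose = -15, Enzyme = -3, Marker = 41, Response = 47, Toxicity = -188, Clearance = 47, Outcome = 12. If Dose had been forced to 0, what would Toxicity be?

-8

Under do(Dose=0), the mechanism Dose := -3·Gene - 3 is discarded; Dose is fixed at 0.
Enzyme = -3 if Gene >= -1 else 7  [with Gene=4]  = -3
Response = -2·Enzyme - 3·Dose - 4  [with Enzyme=-3, Dose=0]  = 2
Toxicity = 3·Dose - 3·Response - 2  [with Dose=0, Response=2]  = -8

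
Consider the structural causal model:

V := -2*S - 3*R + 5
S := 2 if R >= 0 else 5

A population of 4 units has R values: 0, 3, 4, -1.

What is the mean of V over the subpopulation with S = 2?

Observing S=2 restricts to units where S's equation naturally yields 2: R ∈ {0, 3, 4}. In that subpopulation V = 1, -8, -11, mean -6.

-6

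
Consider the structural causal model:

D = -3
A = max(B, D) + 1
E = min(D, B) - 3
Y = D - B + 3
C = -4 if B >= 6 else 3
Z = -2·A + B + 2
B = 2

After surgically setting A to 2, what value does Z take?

The intervention breaks the incoming arrows to A: A = max(B, D) + 1 no longer applies, and A = 2.
Z = -2·A + B + 2  [with A=2, B=2]  = 0

0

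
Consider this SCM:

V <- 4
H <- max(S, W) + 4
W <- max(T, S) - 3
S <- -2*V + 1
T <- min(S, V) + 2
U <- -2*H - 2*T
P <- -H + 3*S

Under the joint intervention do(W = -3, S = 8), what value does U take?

-36

Under do(W = -3, S = 8), each intervened variable's structural equation is replaced by its fixed value.
T = min(S, V) + 2  [with S=8, V=4]  = 6
H = max(S, W) + 4  [with S=8, W=-3]  = 12
U = -2*H - 2*T  [with H=12, T=6]  = -36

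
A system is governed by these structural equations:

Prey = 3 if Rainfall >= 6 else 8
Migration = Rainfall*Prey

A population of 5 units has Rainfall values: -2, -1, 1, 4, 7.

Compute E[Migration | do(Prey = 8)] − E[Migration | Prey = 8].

The intervention sets Prey=8 in all 5 units regardless of Rainfall. Recomputing Migration per unit gives -16, -8, 8, 32, 56; average 14.4.
Conditioning on Prey=8 selects the 4 unit(s) with Rainfall ∈ {-2, -1, 1, 4}. Their Migration values: -16, -8, 8, 32. Mean = 4.
Difference = 14.4 − 4 = 10.4.

10.4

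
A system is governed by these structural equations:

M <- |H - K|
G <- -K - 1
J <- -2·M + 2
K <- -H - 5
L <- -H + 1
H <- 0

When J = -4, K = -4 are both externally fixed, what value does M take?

4

The joint intervention fixes J = -4, K = -4, removing each variable's own equation.
M = |H - K|  [with H=0, K=-4]  = 4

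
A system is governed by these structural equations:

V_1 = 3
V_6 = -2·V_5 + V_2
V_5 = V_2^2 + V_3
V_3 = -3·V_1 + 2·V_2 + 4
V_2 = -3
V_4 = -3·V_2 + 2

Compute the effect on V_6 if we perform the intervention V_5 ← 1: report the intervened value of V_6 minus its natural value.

-6

The intervention breaks the incoming arrows to V_5: V_5 = V_2^2 + V_3 no longer applies, and V_5 = 1.
V_6 = -2·V_5 + V_2  [with V_5=1, V_2=-3]  = -5
Without intervention: V_3 = -3·V_1 + 2·V_2 + 4  [with V_1=3, V_2=-3]  = -11; V_5 = V_2^2 + V_3  [with V_2=-3, V_3=-11]  = -2; V_6 = -2·V_5 + V_2  [with V_5=-2, V_2=-3]  = 1.
Change = -5 − 1 = -6.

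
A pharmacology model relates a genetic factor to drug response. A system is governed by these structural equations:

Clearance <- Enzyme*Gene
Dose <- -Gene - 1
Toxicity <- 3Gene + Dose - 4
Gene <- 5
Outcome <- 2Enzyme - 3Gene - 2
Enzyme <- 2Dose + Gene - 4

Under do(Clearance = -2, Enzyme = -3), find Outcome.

The joint intervention fixes Clearance = -2, Enzyme = -3, removing each variable's own equation.
Outcome = 2Enzyme - 3Gene - 2  [with Enzyme=-3, Gene=5]  = -23

-23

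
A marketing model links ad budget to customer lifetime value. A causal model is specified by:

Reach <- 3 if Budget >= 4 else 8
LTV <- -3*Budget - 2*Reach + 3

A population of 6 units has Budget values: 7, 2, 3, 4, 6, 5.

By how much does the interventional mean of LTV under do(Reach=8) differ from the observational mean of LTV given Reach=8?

The intervention sets Reach=8 in all 6 units regardless of Budget. Recomputing LTV per unit gives -34, -19, -22, -25, -31, -28; average -26.5.
E[LTV|Reach=8] averages over only the 2 units with Reach=8 (Budget = 2, 3): LTV = -19, -22, mean -20.5.
Difference = -26.5 − (-20.5) = -6.

-6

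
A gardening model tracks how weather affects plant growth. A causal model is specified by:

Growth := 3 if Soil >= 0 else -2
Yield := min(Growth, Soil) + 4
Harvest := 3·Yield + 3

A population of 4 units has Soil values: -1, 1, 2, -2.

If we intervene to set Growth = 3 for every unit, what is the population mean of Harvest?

The intervention sets Growth=3 in all 4 units regardless of Soil. Recomputing Harvest per unit gives 12, 18, 21, 9; average 15.

15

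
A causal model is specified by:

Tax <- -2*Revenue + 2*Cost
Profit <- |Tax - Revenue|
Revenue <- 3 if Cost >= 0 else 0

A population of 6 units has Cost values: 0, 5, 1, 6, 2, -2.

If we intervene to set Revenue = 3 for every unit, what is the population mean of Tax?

-2

Every unit gets Revenue=3 under the intervention. Tax values become -6, 4, -4, 6, -2, -10; E[Tax|do(Revenue=3)] = -2.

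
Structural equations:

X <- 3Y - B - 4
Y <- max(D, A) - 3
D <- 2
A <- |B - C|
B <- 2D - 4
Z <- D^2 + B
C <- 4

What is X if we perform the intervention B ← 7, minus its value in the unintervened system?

The intervention breaks the incoming arrows to B: B <- 2D - 4 no longer applies, and B = 7.
A = |B - C|  [with B=7, C=4]  = 3
Y = max(D, A) - 3  [with D=2, A=3]  = 0
X = 3Y - B - 4  [with Y=0, B=7]  = -11
Without intervention: B = 2D - 4  [with D=2]  = 0; A = |B - C|  [with B=0, C=4]  = 4; Y = max(D, A) - 3  [with D=2, A=4]  = 1; X = 3Y - B - 4  [with Y=1, B=0]  = -1.
Change = -11 − (-1) = -10.

-10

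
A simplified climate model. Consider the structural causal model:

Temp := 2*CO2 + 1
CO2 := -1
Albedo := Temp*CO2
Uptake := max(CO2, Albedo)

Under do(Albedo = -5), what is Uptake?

The intervention breaks the incoming arrows to Albedo: Albedo := Temp*CO2 no longer applies, and Albedo = -5.
Uptake = max(CO2, Albedo)  [with CO2=-1, Albedo=-5]  = -1

-1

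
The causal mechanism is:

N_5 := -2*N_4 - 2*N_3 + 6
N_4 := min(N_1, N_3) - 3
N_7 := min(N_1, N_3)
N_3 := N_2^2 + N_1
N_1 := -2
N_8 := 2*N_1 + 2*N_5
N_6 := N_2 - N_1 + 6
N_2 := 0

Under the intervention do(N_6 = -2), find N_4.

do(N_6=-2) replaces the equation N_6 := N_2 - N_1 + 6 with the constant N_6 = -2.
No directed path runs from N_6 to N_4, so N_4 keeps its natural value.
N_3 = N_2^2 + N_1  [with N_2=0, N_1=-2]  = -2
N_4 = min(N_1, N_3) - 3  [with N_1=-2, N_3=-2]  = -5

-5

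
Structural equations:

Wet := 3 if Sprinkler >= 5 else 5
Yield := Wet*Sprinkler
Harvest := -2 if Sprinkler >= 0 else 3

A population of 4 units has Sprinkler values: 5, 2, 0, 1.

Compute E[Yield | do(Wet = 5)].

10

The intervention sets Wet=5 in all 4 units regardless of Sprinkler. Recomputing Yield per unit gives 25, 10, 0, 5; average 10.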